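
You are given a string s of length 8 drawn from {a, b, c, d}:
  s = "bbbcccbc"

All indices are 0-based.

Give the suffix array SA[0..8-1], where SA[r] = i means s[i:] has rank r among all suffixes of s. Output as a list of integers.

[0, 1, 6, 2, 7, 5, 4, 3]

rank→(start, suffix):
  0 → (0, 'bbbcccbc')
  1 → (1, 'bbcccbc')
  2 → (6, 'bc')
  3 → (2, 'bcccbc')
  4 → (7, 'c')
  5 → (5, 'cbc')
  6 → (4, 'ccbc')
  7 → (3, 'cccbc')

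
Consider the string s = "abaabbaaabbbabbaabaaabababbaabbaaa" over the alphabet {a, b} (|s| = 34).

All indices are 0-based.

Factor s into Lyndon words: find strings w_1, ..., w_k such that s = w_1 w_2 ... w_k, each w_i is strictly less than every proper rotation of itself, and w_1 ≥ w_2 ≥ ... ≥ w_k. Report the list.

["ab", "aabb", "aaabbbabbaab", "aaabababbaabb", "a", "a", "a"]

emit factor 1: 'ab' (i=0, period=2)
emit factor 2: 'aabb' (i=2, period=4)
emit factor 3: 'aaabbbabbaab' (i=6, period=12)
emit factor 4: 'aaabababbaabb' (i=18, period=13)
emit factor 5: 'a' (i=31, period=1)
emit factor 6: 'a' (i=32, period=1)
emit factor 7: 'a' (i=33, period=1)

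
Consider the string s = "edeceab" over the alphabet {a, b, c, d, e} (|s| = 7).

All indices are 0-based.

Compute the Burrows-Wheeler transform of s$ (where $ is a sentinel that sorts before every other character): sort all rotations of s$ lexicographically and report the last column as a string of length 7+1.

beaeecd$

rank  rotation  last
    0  $edeceab  b
    1  ab$edece  e
    2  b$edecea  a
    3  ceab$ede  e
    4  deceab$e  e
    5  eab$edec  c
    6  eceab$ed  d
    7  edeceab$  $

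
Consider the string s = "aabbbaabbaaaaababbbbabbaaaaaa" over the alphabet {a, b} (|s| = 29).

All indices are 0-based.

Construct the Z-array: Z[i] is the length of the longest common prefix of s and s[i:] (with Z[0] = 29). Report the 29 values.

[29, 1, 0, 0, 0, 4, 1, 0, 0, 2, 2, 2, 3, 1, 0, 1, 0, 0, 0, 0, 1, 0, 0, 2, 2, 2, 2, 2, 1]

Z[0]=29
i=1: outside box; Z[1]=1 extend→box=[1,2)
i=2: outside box; Z[2]=0
i=3: outside box; Z[3]=0
i=4: outside box; Z[4]=0
i=5: outside box; Z[5]=4 extend→box=[5,9)
i=6: min(r-i=3, Z[1]=1)=1; Z[6]=1
i=7: min(r-i=2, Z[2]=0)=0; Z[7]=0
i=8: min(r-i=1, Z[3]=0)=0; Z[8]=0
i=9: outside box; Z[9]=2 extend→box=[9,11)
i=10: min(r-i=1, Z[1]=1)=1; Z[10]=2 extend→box=[10,12)
i=11: min(r-i=1, Z[1]=1)=1; Z[11]=2 extend→box=[11,13)
i=12: min(r-i=1, Z[1]=1)=1; Z[12]=3 extend→box=[12,15)
i=13: min(r-i=2, Z[1]=1)=1; Z[13]=1
i=14: min(r-i=1, Z[2]=0)=0; Z[14]=0
i=15: outside box; Z[15]=1 extend→box=[15,16)
i=16: outside box; Z[16]=0
i=17: outside box; Z[17]=0
i=18: outside box; Z[18]=0
i=19: outside box; Z[19]=0
i=20: outside box; Z[20]=1 extend→box=[20,21)
i=21: outside box; Z[21]=0
i=22: outside box; Z[22]=0
i=23: outside box; Z[23]=2 extend→box=[23,25)
i=24: min(r-i=1, Z[1]=1)=1; Z[24]=2 extend→box=[24,26)
i=25: min(r-i=1, Z[1]=1)=1; Z[25]=2 extend→box=[25,27)
i=26: min(r-i=1, Z[1]=1)=1; Z[26]=2 extend→box=[26,28)
i=27: min(r-i=1, Z[1]=1)=1; Z[27]=2 extend→box=[27,29)
i=28: min(r-i=1, Z[1]=1)=1; Z[28]=1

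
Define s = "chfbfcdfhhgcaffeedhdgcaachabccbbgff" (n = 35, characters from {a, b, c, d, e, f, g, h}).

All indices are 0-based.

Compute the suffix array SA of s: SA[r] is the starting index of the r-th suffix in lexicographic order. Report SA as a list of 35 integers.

rank→(start, suffix):
  0 → (22, 'aachabccbbgff')
  1 → (26, 'abccbbgff')
  2 → (23, 'achabccbbgff')
  3 → (12, 'affeedhdgcaachabccbbgff')
  4 → (30, 'bbgff')
  5 → (27, 'bccbbgff')
  6 → (3, 'bfcdfhhgcaffeedhdgcaachabccbbgff')
  7 → (31, 'bgff')
  8 → (21, 'caachabccbbgff')
  9 → (11, 'caffeedhdgcaachabccbbgff')
  10 → (29, 'cbbgff')
  11 → (28, 'ccbbgff')
  12 → (5, 'cdfhhgcaffeedhdgcaachabccbbgff')
  13 → (24, 'chabccbbgff')
  14 → (0, 'chfbfcdfhhgcaffeedhdgcaachabccbbgff')
  15 → (6, 'dfhhgcaffeedhdgcaachabccbbgff')
  16 → (19, 'dgcaachabccbbgff')
  17 → (17, 'dhdgcaachabccbbgff')
  18 → (16, 'edhdgcaachabccbbgff')
  19 → (15, 'eedhdgcaachabccbbgff')
  20 → (34, 'f')
  21 → (2, 'fbfcdfhhgcaffeedhdgcaachabccbbgff')
  22 → (4, 'fcdfhhgcaffeedhdgcaachabccbbgff')
  23 → (14, 'feedhdgcaachabccbbgff')
  24 → (33, 'ff')
  25 → (13, 'ffeedhdgcaachabccbbgff')
  26 → (7, 'fhhgcaffeedhdgcaachabccbbgff')
  27 → (20, 'gcaachabccbbgff')
  28 → (10, 'gcaffeedhdgcaachabccbbgff')
  29 → (32, 'gff')
  30 → (25, 'habccbbgff')
  31 → (18, 'hdgcaachabccbbgff')
  32 → (1, 'hfbfcdfhhgcaffeedhdgcaachabccbbgff')
  33 → (9, 'hgcaffeedhdgcaachabccbbgff')
  34 → (8, 'hhgcaffeedhdgcaachabccbbgff')

[22, 26, 23, 12, 30, 27, 3, 31, 21, 11, 29, 28, 5, 24, 0, 6, 19, 17, 16, 15, 34, 2, 4, 14, 33, 13, 7, 20, 10, 32, 25, 18, 1, 9, 8]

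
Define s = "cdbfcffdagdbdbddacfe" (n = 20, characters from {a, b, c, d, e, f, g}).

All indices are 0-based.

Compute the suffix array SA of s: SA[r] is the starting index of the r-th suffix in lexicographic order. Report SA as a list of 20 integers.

sorted suffixes:
  #0 SA[0]=16  'acfe'
  #1 SA[1]=8  'agdbdbddacfe'
  #2 SA[2]=11  'bdbddacfe'
  #3 SA[3]=13  'bddacfe'
  #4 SA[4]=2  'bfcffdagdbdbddacfe'
  #5 SA[5]=0  'cdbfcffdagdbdbddacfe'
  #6 SA[6]=17  'cfe'
  #7 SA[7]=4  'cffdagdbdbddacfe'
  #8 SA[8]=15  'dacfe'
  #9 SA[9]=7  'dagdbdbddacfe'
  #10 SA[10]=10  'dbdbddacfe'
  #11 SA[11]=12  'dbddacfe'
  #12 SA[12]=1  'dbfcffdagdbdbddacfe'
  #13 SA[13]=14  'ddacfe'
  #14 SA[14]=19  'e'
  #15 SA[15]=3  'fcffdagdbdbddacfe'
  #16 SA[16]=6  'fdagdbdbddacfe'
  #17 SA[17]=18  'fe'
  #18 SA[18]=5  'ffdagdbdbddacfe'
  #19 SA[19]=9  'gdbdbddacfe'

[16, 8, 11, 13, 2, 0, 17, 4, 15, 7, 10, 12, 1, 14, 19, 3, 6, 18, 5, 9]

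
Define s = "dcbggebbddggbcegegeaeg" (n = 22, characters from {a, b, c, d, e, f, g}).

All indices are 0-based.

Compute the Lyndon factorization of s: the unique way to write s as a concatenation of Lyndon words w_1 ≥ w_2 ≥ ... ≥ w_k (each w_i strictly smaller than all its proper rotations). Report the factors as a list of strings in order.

["d", "c", "bgge", "bbddggbcegege", "aeg"]

emit factor 1: 'd' (i=0, period=1)
emit factor 2: 'c' (i=1, period=1)
emit factor 3: 'bgge' (i=2, period=4)
emit factor 4: 'bbddggbcegege' (i=6, period=13)
emit factor 5: 'aeg' (i=19, period=3)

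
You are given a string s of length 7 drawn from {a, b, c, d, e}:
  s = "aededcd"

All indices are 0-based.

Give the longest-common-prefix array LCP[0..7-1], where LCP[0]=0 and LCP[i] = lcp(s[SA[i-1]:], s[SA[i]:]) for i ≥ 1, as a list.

[0, 0, 0, 1, 1, 0, 2]

rank→(start, suffix):
  0 → (0, 'aededcd')
  1 → (5, 'cd')
  2 → (6, 'd')
  3 → (4, 'dcd')
  4 → (2, 'dedcd')
  5 → (3, 'edcd')
  6 → (1, 'ededcd')

SA = [0, 5, 6, 4, 2, 3, 1]
i: (SA[i-1],SA[i]) lcp shared
  1: (0,5) 0 ''
  2: (5,6) 0 ''
  3: (6,4) 1 'd'
  4: (4,2) 1 'd'
  5: (2,3) 0 ''
  6: (3,1) 2 'ed'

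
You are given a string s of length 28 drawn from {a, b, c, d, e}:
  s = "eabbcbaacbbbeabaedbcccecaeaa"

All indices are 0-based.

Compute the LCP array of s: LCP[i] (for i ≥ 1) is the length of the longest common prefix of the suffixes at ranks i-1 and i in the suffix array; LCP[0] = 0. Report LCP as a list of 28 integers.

[0, 1, 2, 1, 2, 1, 1, 2, 0, 2, 1, 2, 2, 1, 2, 1, 0, 1, 2, 1, 2, 1, 0, 0, 2, 3, 1, 1]

sorted suffixes:
  #0 SA[0]=27  'a'
  #1 SA[1]=26  'aa'
  #2 SA[2]=6  'aacbbbeabaedbcccecaeaa'
  #3 SA[3]=13  'abaedbcccecaeaa'
  #4 SA[4]=1  'abbcbaacbbbeabaedbcccecaeaa'
  #5 SA[5]=7  'acbbbeabaedbcccecaeaa'
  #6 SA[6]=24  'aeaa'
  #7 SA[7]=15  'aedbcccecaeaa'
  #8 SA[8]=5  'baacbbbeabaedbcccecaeaa'
  #9 SA[9]=14  'baedbcccecaeaa'
  #10 SA[10]=9  'bbbeabaedbcccecaeaa'
  #11 SA[11]=2  'bbcbaacbbbeabaedbcccecaeaa'
  #12 SA[12]=10  'bbeabaedbcccecaeaa'
  #13 SA[13]=3  'bcbaacbbbeabaedbcccecaeaa'
  #14 SA[14]=18  'bcccecaeaa'
  #15 SA[15]=11  'beabaedbcccecaeaa'
  #16 SA[16]=23  'caeaa'
  #17 SA[17]=4  'cbaacbbbeabaedbcccecaeaa'
  #18 SA[18]=8  'cbbbeabaedbcccecaeaa'
  #19 SA[19]=19  'cccecaeaa'
  #20 SA[20]=20  'ccecaeaa'
  #21 SA[21]=21  'cecaeaa'
  #22 SA[22]=17  'dbcccecaeaa'
  #23 SA[23]=25  'eaa'
  #24 SA[24]=12  'eabaedbcccecaeaa'
  #25 SA[25]=0  'eabbcbaacbbbeabaedbcccecaeaa'
  #26 SA[26]=22  'ecaeaa'
  #27 SA[27]=16  'edbcccecaeaa'

SA = [27, 26, 6, 13, 1, 7, 24, 15, 5, 14, 9, 2, 10, 3, 18, 11, 23, 4, 8, 19, 20, 21, 17, 25, 12, 0, 22, 16]
[i] adj suffixes → lcp
  [1] 27/26 → 1 ('a')
  [2] 26/6 → 2 ('aa')
  [3] 6/13 → 1 ('a')
  [4] 13/1 → 2 ('ab')
  [5] 1/7 → 1 ('a')
  [6] 7/24 → 1 ('a')
  [7] 24/15 → 2 ('ae')
  [8] 15/5 → 0 ('')
  [9] 5/14 → 2 ('ba')
  [10] 14/9 → 1 ('b')
  [11] 9/2 → 2 ('bb')
  [12] 2/10 → 2 ('bb')
  [13] 10/3 → 1 ('b')
  [14] 3/18 → 2 ('bc')
  [15] 18/11 → 1 ('b')
  [16] 11/23 → 0 ('')
  [17] 23/4 → 1 ('c')
  [18] 4/8 → 2 ('cb')
  [19] 8/19 → 1 ('c')
  [20] 19/20 → 2 ('cc')
  [21] 20/21 → 1 ('c')
  [22] 21/17 → 0 ('')
  [23] 17/25 → 0 ('')
  [24] 25/12 → 2 ('ea')
  [25] 12/0 → 3 ('eab')
  [26] 0/22 → 1 ('e')
  [27] 22/16 → 1 ('e')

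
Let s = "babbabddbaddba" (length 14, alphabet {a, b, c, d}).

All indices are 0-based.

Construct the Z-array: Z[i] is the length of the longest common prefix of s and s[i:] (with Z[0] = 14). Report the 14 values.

[14, 0, 1, 3, 0, 1, 0, 0, 2, 0, 0, 0, 2, 0]

Z[0]=14
i=1: fresh scan; Z[1]=0
i=2: fresh scan; Z[2]=1 scan→box=[2,3)
i=3: fresh scan; Z[3]=3 scan→box=[3,6)
i=4: min(r-i=2, Z[1]=0)=0; Z[4]=0
i=5: min(r-i=1, Z[2]=1)=1; Z[5]=1
i=6: fresh scan; Z[6]=0
i=7: fresh scan; Z[7]=0
i=8: fresh scan; Z[8]=2 scan→box=[8,10)
i=9: min(r-i=1, Z[1]=0)=0; Z[9]=0
i=10: fresh scan; Z[10]=0
i=11: fresh scan; Z[11]=0
i=12: fresh scan; Z[12]=2 scan→box=[12,14)
i=13: min(r-i=1, Z[1]=0)=0; Z[13]=0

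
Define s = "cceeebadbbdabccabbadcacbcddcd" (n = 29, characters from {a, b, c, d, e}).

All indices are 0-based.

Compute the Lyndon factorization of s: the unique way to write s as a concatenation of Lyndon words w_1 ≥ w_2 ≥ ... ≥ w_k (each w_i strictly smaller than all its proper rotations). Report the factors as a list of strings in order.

emit factor 1: 'cceee' (i=0, period=5)
emit factor 2: 'b' (i=5, period=1)
emit factor 3: 'adbbd' (i=6, period=5)
emit factor 4: 'abcc' (i=11, period=4)
emit factor 5: 'abbadcacbcddcd' (i=15, period=14)

["cceee", "b", "adbbd", "abcc", "abbadcacbcddcd"]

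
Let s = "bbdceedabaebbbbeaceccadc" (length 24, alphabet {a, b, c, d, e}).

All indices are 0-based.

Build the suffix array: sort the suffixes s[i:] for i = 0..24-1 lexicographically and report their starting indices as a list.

sorted suffixes:
  #0 SA[0]=7  'abaebbbbeaceccadc'
  #1 SA[1]=16  'aceccadc'
  #2 SA[2]=21  'adc'
  #3 SA[3]=9  'aebbbbeaceccadc'
  #4 SA[4]=8  'baebbbbeaceccadc'
  #5 SA[5]=11  'bbbbeaceccadc'
  #6 SA[6]=12  'bbbeaceccadc'
  #7 SA[7]=0  'bbdceedabaebbbbeaceccadc'
  #8 SA[8]=13  'bbeaceccadc'
  #9 SA[9]=1  'bdceedabaebbbbeaceccadc'
  #10 SA[10]=14  'beaceccadc'
  #11 SA[11]=23  'c'
  #12 SA[12]=20  'cadc'
  #13 SA[13]=19  'ccadc'
  #14 SA[14]=17  'ceccadc'
  #15 SA[15]=3  'ceedabaebbbbeaceccadc'
  #16 SA[16]=6  'dabaebbbbeaceccadc'
  #17 SA[17]=22  'dc'
  #18 SA[18]=2  'dceedabaebbbbeaceccadc'
  #19 SA[19]=15  'eaceccadc'
  #20 SA[20]=10  'ebbbbeaceccadc'
  #21 SA[21]=18  'eccadc'
  #22 SA[22]=5  'edabaebbbbeaceccadc'
  #23 SA[23]=4  'eedabaebbbbeaceccadc'

[7, 16, 21, 9, 8, 11, 12, 0, 13, 1, 14, 23, 20, 19, 17, 3, 6, 22, 2, 15, 10, 18, 5, 4]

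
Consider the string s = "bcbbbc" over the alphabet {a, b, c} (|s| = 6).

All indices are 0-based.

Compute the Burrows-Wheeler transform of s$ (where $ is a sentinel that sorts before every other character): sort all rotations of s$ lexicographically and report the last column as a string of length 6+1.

ccbb$bb

rank  rotation last
    0  $bcbbbc  c
    1  bbbc$bc  c
    2  bbc$bcb  b
    3  bc$bcbb  b
    4  bcbbbc$  $
    5  c$bcbbb  b
    6  cbbbc$b  b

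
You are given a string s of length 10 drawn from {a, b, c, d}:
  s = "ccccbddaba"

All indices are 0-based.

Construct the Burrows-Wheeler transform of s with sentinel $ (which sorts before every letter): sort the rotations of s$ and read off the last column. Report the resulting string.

abdacccc$db

rank  rotation     last
    0  $ccccbddaba  a
    1  a$ccccbddab  b
    2  aba$ccccbdd  d
    3  ba$ccccbdda  a
    4  bddaba$cccc  c
    5  cbddaba$ccc  c
    6  ccbddaba$cc  c
    7  cccbddaba$c  c
    8  ccccbddaba$  $
    9  daba$ccccbd  d
   10  ddaba$ccccb  b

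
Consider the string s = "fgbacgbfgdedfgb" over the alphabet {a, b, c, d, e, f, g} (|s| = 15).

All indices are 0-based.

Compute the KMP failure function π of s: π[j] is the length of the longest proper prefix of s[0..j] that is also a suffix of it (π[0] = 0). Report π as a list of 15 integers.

[0, 0, 0, 0, 0, 0, 0, 1, 2, 0, 0, 0, 1, 2, 3]

π[0] = 0
j=1 s[j]='g': π[1]=0 (border '')
j=2 s[j]='b': π[2]=0 (border '')
j=3 s[j]='a': π[3]=0 (border '')
j=4 s[j]='c': π[4]=0 (border '')
j=5 s[j]='g': π[5]=0 (border '')
j=6 s[j]='b': π[6]=0 (border '')
j=7 s[j]='f': π[7]=1 (border 'f')
j=8 s[j]='g': π[8]=2 (border 'fg')
j=9 s[j]='d': k: 2→0; π[9]=0 (border '')
j=10 s[j]='e': π[10]=0 (border '')
j=11 s[j]='d': π[11]=0 (border '')
j=12 s[j]='f': π[12]=1 (border 'f')
j=13 s[j]='g': π[13]=2 (border 'fg')
j=14 s[j]='b': π[14]=3 (border 'fgb')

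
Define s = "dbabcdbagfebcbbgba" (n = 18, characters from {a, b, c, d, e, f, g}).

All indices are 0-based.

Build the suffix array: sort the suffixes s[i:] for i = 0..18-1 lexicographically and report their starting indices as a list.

[17, 2, 7, 16, 1, 6, 13, 11, 3, 14, 12, 4, 0, 5, 10, 9, 15, 8]

sorted suffixes:
  #0 SA[0]=17  'a'
  #1 SA[1]=2  'abcdbagfebcbbgba'
  #2 SA[2]=7  'agfebcbbgba'
  #3 SA[3]=16  'ba'
  #4 SA[4]=1  'babcdbagfebcbbgba'
  #5 SA[5]=6  'bagfebcbbgba'
  #6 SA[6]=13  'bbgba'
  #7 SA[7]=11  'bcbbgba'
  #8 SA[8]=3  'bcdbagfebcbbgba'
  #9 SA[9]=14  'bgba'
  #10 SA[10]=12  'cbbgba'
  #11 SA[11]=4  'cdbagfebcbbgba'
  #12 SA[12]=0  'dbabcdbagfebcbbgba'
  #13 SA[13]=5  'dbagfebcbbgba'
  #14 SA[14]=10  'ebcbbgba'
  #15 SA[15]=9  'febcbbgba'
  #16 SA[16]=15  'gba'
  #17 SA[17]=8  'gfebcbbgba'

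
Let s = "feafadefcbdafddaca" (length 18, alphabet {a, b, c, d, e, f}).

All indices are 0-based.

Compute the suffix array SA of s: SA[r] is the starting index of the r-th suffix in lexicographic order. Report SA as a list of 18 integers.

[17, 15, 4, 2, 11, 9, 16, 8, 14, 10, 13, 5, 1, 6, 3, 7, 12, 0]

rank→(start, suffix):
  0 → (17, 'a')
  1 → (15, 'aca')
  2 → (4, 'adefcbdafddaca')
  3 → (2, 'afadefcbdafddaca')
  4 → (11, 'afddaca')
  5 → (9, 'bdafddaca')
  6 → (16, 'ca')
  7 → (8, 'cbdafddaca')
  8 → (14, 'daca')
  9 → (10, 'dafddaca')
  10 → (13, 'ddaca')
  11 → (5, 'defcbdafddaca')
  12 → (1, 'eafadefcbdafddaca')
  13 → (6, 'efcbdafddaca')
  14 → (3, 'fadefcbdafddaca')
  15 → (7, 'fcbdafddaca')
  16 → (12, 'fddaca')
  17 → (0, 'feafadefcbdafddaca')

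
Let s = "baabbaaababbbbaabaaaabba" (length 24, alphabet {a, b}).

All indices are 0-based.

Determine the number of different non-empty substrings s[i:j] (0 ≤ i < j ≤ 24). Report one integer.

237

sorted suffixes:
  #0 SA[0]=23  'a'
  #1 SA[1]=17  'aaaabba'
  #2 SA[2]=5  'aaababbbbaabaaaabba'
  #3 SA[3]=18  'aaabba'
  #4 SA[4]=14  'aabaaaabba'
  #5 SA[5]=6  'aababbbbaabaaaabba'
  #6 SA[6]=19  'aabba'
  #7 SA[7]=1  'aabbaaababbbbaabaaaabba'
  #8 SA[8]=15  'abaaaabba'
  #9 SA[9]=7  'ababbbbaabaaaabba'
  #10 SA[10]=20  'abba'
  #11 SA[11]=2  'abbaaababbbbaabaaaabba'
  #12 SA[12]=9  'abbbbaabaaaabba'
  #13 SA[13]=22  'ba'
  #14 SA[14]=16  'baaaabba'
  #15 SA[15]=4  'baaababbbbaabaaaabba'
  #16 SA[16]=13  'baabaaaabba'
  #17 SA[17]=0  'baabbaaababbbbaabaaaabba'
  #18 SA[18]=8  'babbbbaabaaaabba'
  #19 SA[19]=21  'bba'
  #20 SA[20]=3  'bbaaababbbbaabaaaabba'
  #21 SA[21]=12  'bbaabaaaabba'
  #22 SA[22]=11  'bbbaabaaaabba'
  #23 SA[23]=10  'bbbbaabaaaabba'

SA = [23, 17, 5, 18, 14, 6, 19, 1, 15, 7, 20, 2, 9, 22, 16, 4, 13, 0, 8, 21, 3, 12, 11, 10]
rank  pair      lcp
   1  s[23:],s[17:]  1  'a'
   2  s[17:],s[5:]  3  'aaa'
   3  s[5:],s[18:]  4  'aaab'
   4  s[18:],s[14:]  2  'aa'
   5  s[14:],s[6:]  4  'aaba'
   6  s[6:],s[19:]  3  'aab'
   7  s[19:],s[1:]  5  'aabba'
   8  s[1:],s[15:]  1  'a'
   9  s[15:],s[7:]  3  'aba'
  10  s[7:],s[20:]  2  'ab'
  11  s[20:],s[2:]  4  'abba'
  12  s[2:],s[9:]  3  'abb'
  13  s[9:],s[22:]  0  ''
  14  s[22:],s[16:]  2  'ba'
  15  s[16:],s[4:]  4  'baaa'
  16  s[4:],s[13:]  3  'baa'
  17  s[13:],s[0:]  4  'baab'
  18  s[0:],s[8:]  2  'ba'
  19  s[8:],s[21:]  1  'b'
  20  s[21:],s[3:]  3  'bba'
  21  s[3:],s[12:]  4  'bbaa'
  22  s[12:],s[11:]  2  'bb'
  23  s[11:],s[10:]  3  'bbb'

n(n+1)/2 = 24·25/2 = 300
Σ LCP = 0 + 1 + 3 + 4 + 2 + 4 + 3 + 5 + 1 + 3 + 2 + 4 + 3 + 0 + 2 + 4 + 3 + 4 + 2 + 1 + 3 + 4 + 2 + 3 = 63
distinct = 300 − 63 = 237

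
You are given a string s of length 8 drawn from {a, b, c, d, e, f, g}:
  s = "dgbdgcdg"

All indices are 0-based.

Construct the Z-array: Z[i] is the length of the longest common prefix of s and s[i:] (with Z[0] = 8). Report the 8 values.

Z[0]=8
i=1: outside box; Z[1]=0
i=2: outside box; Z[2]=0
i=3: outside box; Z[3]=2 grow→box=[3,5)
i=4: min(r-i=1, Z[1]=0)=0; Z[4]=0
i=5: outside box; Z[5]=0
i=6: outside box; Z[6]=2 grow→box=[6,8)
i=7: min(r-i=1, Z[1]=0)=0; Z[7]=0

[8, 0, 0, 2, 0, 0, 2, 0]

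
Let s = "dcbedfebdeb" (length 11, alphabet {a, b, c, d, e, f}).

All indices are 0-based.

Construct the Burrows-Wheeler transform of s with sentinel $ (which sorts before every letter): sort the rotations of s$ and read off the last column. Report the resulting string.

beecd$bedfbd

rank  rotation      last
    0  $dcbedfebdeb  b
    1  b$dcbedfebde  e
    2  bdeb$dcbedfe  e
    3  bedfebdeb$dc  c
    4  cbedfebdeb$d  d
    5  dcbedfebdeb$  $
    6  deb$dcbedfeb  b
    7  dfebdeb$dcbe  e
    8  eb$dcbedfebd  d
    9  ebdeb$dcbedf  f
   10  edfebdeb$dcb  b
   11  febdeb$dcbed  d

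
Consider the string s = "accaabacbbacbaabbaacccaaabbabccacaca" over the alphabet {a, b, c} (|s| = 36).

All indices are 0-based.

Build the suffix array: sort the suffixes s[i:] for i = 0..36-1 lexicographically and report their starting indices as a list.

rank→(start, suffix):
  0 → (35, 'a')
  1 → (22, 'aaabbabccacaca')
  2 → (3, 'aabacbbacbaabbaacccaaabbabccacaca')
  3 → (13, 'aabbaacccaaabbabccacaca')
  4 → (23, 'aabbabccacaca')
  5 → (17, 'aacccaaabbabccacaca')
  6 → (4, 'abacbbacbaabbaacccaaabbabccacaca')
  7 → (14, 'abbaacccaaabbabccacaca')
  8 → (24, 'abbabccacaca')
  9 → (27, 'abccacaca')
  10 → (33, 'aca')
  11 → (31, 'acaca')
  12 → (10, 'acbaabbaacccaaabbabccacaca')
  13 → (6, 'acbbacbaabbaacccaaabbabccacaca')
  14 → (0, 'accaabacbbacbaabbaacccaaabbabccacaca')
  15 → (18, 'acccaaabbabccacaca')
  16 → (12, 'baabbaacccaaabbabccacaca')
  17 → (16, 'baacccaaabbabccacaca')
  18 → (26, 'babccacaca')
  19 → (9, 'bacbaabbaacccaaabbabccacaca')
  20 → (5, 'bacbbacbaabbaacccaaabbabccacaca')
  21 → (15, 'bbaacccaaabbabccacaca')
  22 → (25, 'bbabccacaca')
  23 → (8, 'bbacbaabbaacccaaabbabccacaca')
  24 → (28, 'bccacaca')
  25 → (34, 'ca')
  26 → (21, 'caaabbabccacaca')
  27 → (2, 'caabacbbacbaabbaacccaaabbabccacaca')
  28 → (32, 'caca')
  29 → (30, 'cacaca')
  30 → (11, 'cbaabbaacccaaabbabccacaca')
  31 → (7, 'cbbacbaabbaacccaaabbabccacaca')
  32 → (20, 'ccaaabbabccacaca')
  33 → (1, 'ccaabacbbacbaabbaacccaaabbabccacaca')
  34 → (29, 'ccacaca')
  35 → (19, 'cccaaabbabccacaca')

[35, 22, 3, 13, 23, 17, 4, 14, 24, 27, 33, 31, 10, 6, 0, 18, 12, 16, 26, 9, 5, 15, 25, 8, 28, 34, 21, 2, 32, 30, 11, 7, 20, 1, 29, 19]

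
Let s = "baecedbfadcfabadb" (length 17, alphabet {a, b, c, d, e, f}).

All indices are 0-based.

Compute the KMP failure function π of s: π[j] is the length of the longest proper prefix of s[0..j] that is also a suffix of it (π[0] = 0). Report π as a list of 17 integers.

[0, 0, 0, 0, 0, 0, 1, 0, 0, 0, 0, 0, 0, 1, 2, 0, 1]

π[0] = 0
j=1 s[j]='a': π[1]=0 (border '')
j=2 s[j]='e': π[2]=0 (border '')
j=3 s[j]='c': π[3]=0 (border '')
j=4 s[j]='e': π[4]=0 (border '')
j=5 s[j]='d': π[5]=0 (border '')
j=6 s[j]='b': π[6]=1 (border 'b')
j=7 s[j]='f': k: 1→0; π[7]=0 (border '')
j=8 s[j]='a': π[8]=0 (border '')
j=9 s[j]='d': π[9]=0 (border '')
j=10 s[j]='c': π[10]=0 (border '')
j=11 s[j]='f': π[11]=0 (border '')
j=12 s[j]='a': π[12]=0 (border '')
j=13 s[j]='b': π[13]=1 (border 'b')
j=14 s[j]='a': π[14]=2 (border 'ba')
j=15 s[j]='d': k: 2→0; π[15]=0 (border '')
j=16 s[j]='b': π[16]=1 (border 'b')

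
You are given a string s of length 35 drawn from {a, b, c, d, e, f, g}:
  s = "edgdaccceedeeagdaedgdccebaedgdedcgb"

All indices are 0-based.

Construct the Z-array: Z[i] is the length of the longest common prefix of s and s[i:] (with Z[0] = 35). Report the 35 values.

[35, 0, 0, 0, 0, 0, 0, 0, 1, 2, 0, 1, 1, 0, 0, 0, 0, 4, 0, 0, 0, 0, 0, 1, 0, 0, 4, 0, 0, 0, 2, 0, 0, 0, 0]

Z[0]=35
i=1: i≥r, start 0; Z[1]=0
i=2: i≥r, start 0; Z[2]=0
i=3: i≥r, start 0; Z[3]=0
i=4: i≥r, start 0; Z[4]=0
i=5: i≥r, start 0; Z[5]=0
i=6: i≥r, start 0; Z[6]=0
i=7: i≥r, start 0; Z[7]=0
i=8: i≥r, start 0; Z[8]=1 grow→box=[8,9)
i=9: i≥r, start 0; Z[9]=2 grow→box=[9,11)
i=10: min(r-i=1, Z[1]=0)=0; Z[10]=0
i=11: i≥r, start 0; Z[11]=1 grow→box=[11,12)
i=12: i≥r, start 0; Z[12]=1 grow→box=[12,13)
i=13: i≥r, start 0; Z[13]=0
i=14: i≥r, start 0; Z[14]=0
i=15: i≥r, start 0; Z[15]=0
i=16: i≥r, start 0; Z[16]=0
i=17: i≥r, start 0; Z[17]=4 grow→box=[17,21)
i=18: min(r-i=3, Z[1]=0)=0; Z[18]=0
i=19: min(r-i=2, Z[2]=0)=0; Z[19]=0
i=20: min(r-i=1, Z[3]=0)=0; Z[20]=0
i=21: i≥r, start 0; Z[21]=0
i=22: i≥r, start 0; Z[22]=0
i=23: i≥r, start 0; Z[23]=1 grow→box=[23,24)
i=24: i≥r, start 0; Z[24]=0
i=25: i≥r, start 0; Z[25]=0
i=26: i≥r, start 0; Z[26]=4 grow→box=[26,30)
i=27: min(r-i=3, Z[1]=0)=0; Z[27]=0
i=28: min(r-i=2, Z[2]=0)=0; Z[28]=0
i=29: min(r-i=1, Z[3]=0)=0; Z[29]=0
i=30: i≥r, start 0; Z[30]=2 grow→box=[30,32)
i=31: min(r-i=1, Z[1]=0)=0; Z[31]=0
i=32: i≥r, start 0; Z[32]=0
i=33: i≥r, start 0; Z[33]=0
i=34: i≥r, start 0; Z[34]=0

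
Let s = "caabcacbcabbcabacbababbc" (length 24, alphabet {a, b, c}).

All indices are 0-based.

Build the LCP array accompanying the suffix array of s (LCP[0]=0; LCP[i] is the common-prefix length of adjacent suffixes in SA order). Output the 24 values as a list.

sorted suffixes:
  #0 SA[0]=1  'aabcacbcabbcabacbababbc'
  #1 SA[1]=18  'ababbc'
  #2 SA[2]=13  'abacbababbc'
  #3 SA[3]=20  'abbc'
  #4 SA[4]=9  'abbcabacbababbc'
  #5 SA[5]=2  'abcacbcabbcabacbababbc'
  #6 SA[6]=15  'acbababbc'
  #7 SA[7]=5  'acbcabbcabacbababbc'
  #8 SA[8]=17  'bababbc'
  #9 SA[9]=19  'babbc'
  #10 SA[10]=14  'bacbababbc'
  #11 SA[11]=21  'bbc'
  #12 SA[12]=10  'bbcabacbababbc'
  #13 SA[13]=22  'bc'
  #14 SA[14]=11  'bcabacbababbc'
  #15 SA[15]=7  'bcabbcabacbababbc'
  #16 SA[16]=3  'bcacbcabbcabacbababbc'
  #17 SA[17]=23  'c'
  #18 SA[18]=0  'caabcacbcabbcabacbababbc'
  #19 SA[19]=12  'cabacbababbc'
  #20 SA[20]=8  'cabbcabacbababbc'
  #21 SA[21]=4  'cacbcabbcabacbababbc'
  #22 SA[22]=16  'cbababbc'
  #23 SA[23]=6  'cbcabbcabacbababbc'

SA = [1, 18, 13, 20, 9, 2, 15, 5, 17, 19, 14, 21, 10, 22, 11, 7, 3, 23, 0, 12, 8, 4, 16, 6]
[i] adj suffixes → lcp
  [1] 1/18 → 1 ('a')
  [2] 18/13 → 3 ('aba')
  [3] 13/20 → 2 ('ab')
  [4] 20/9 → 4 ('abbc')
  [5] 9/2 → 2 ('ab')
  [6] 2/15 → 1 ('a')
  [7] 15/5 → 3 ('acb')
  [8] 5/17 → 0 ('')
  [9] 17/19 → 3 ('bab')
  [10] 19/14 → 2 ('ba')
  [11] 14/21 → 1 ('b')
  [12] 21/10 → 3 ('bbc')
  [13] 10/22 → 1 ('b')
  [14] 22/11 → 2 ('bc')
  [15] 11/7 → 4 ('bcab')
  [16] 7/3 → 3 ('bca')
  [17] 3/23 → 0 ('')
  [18] 23/0 → 1 ('c')
  [19] 0/12 → 2 ('ca')
  [20] 12/8 → 3 ('cab')
  [21] 8/4 → 2 ('ca')
  [22] 4/16 → 1 ('c')
  [23] 16/6 → 2 ('cb')

[0, 1, 3, 2, 4, 2, 1, 3, 0, 3, 2, 1, 3, 1, 2, 4, 3, 0, 1, 2, 3, 2, 1, 2]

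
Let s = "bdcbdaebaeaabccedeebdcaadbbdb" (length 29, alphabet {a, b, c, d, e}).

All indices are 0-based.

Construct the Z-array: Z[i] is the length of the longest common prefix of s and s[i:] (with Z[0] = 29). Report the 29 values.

Z[0]=29
i=1: fresh scan; Z[1]=0
i=2: fresh scan; Z[2]=0
i=3: fresh scan; Z[3]=2 scan→box=[3,5)
i=4: min(r-i=1, Z[1]=0)=0; Z[4]=0
i=5: fresh scan; Z[5]=0
i=6: fresh scan; Z[6]=0
i=7: fresh scan; Z[7]=1 scan→box=[7,8)
i=8: fresh scan; Z[8]=0
i=9: fresh scan; Z[9]=0
i=10: fresh scan; Z[10]=0
i=11: fresh scan; Z[11]=0
i=12: fresh scan; Z[12]=1 scan→box=[12,13)
i=13: fresh scan; Z[13]=0
i=14: fresh scan; Z[14]=0
i=15: fresh scan; Z[15]=0
i=16: fresh scan; Z[16]=0
i=17: fresh scan; Z[17]=0
i=18: fresh scan; Z[18]=0
i=19: fresh scan; Z[19]=3 scan→box=[19,22)
i=20: min(r-i=2, Z[1]=0)=0; Z[20]=0
i=21: min(r-i=1, Z[2]=0)=0; Z[21]=0
i=22: fresh scan; Z[22]=0
i=23: fresh scan; Z[23]=0
i=24: fresh scan; Z[24]=0
i=25: fresh scan; Z[25]=1 scan→box=[25,26)
i=26: fresh scan; Z[26]=2 scan→box=[26,28)
i=27: min(r-i=1, Z[1]=0)=0; Z[27]=0
i=28: fresh scan; Z[28]=1 scan→box=[28,29)

[29, 0, 0, 2, 0, 0, 0, 1, 0, 0, 0, 0, 1, 0, 0, 0, 0, 0, 0, 3, 0, 0, 0, 0, 0, 1, 2, 0, 1]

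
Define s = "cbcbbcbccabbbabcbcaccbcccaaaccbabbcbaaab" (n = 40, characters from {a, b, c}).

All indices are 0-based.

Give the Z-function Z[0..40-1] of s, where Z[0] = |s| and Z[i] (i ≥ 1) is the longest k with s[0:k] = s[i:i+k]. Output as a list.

[40, 0, 2, 0, 0, 3, 0, 1, 1, 0, 0, 0, 0, 0, 0, 3, 0, 1, 0, 1, 3, 0, 1, 1, 1, 0, 0, 0, 1, 2, 0, 0, 0, 0, 2, 0, 0, 0, 0, 0]

Z[0]=40
i=1: i≥r, start 0; Z[1]=0
i=2: i≥r, start 0; Z[2]=2 scan→box=[2,4)
i=3: min(r-i=1, Z[1]=0)=0; Z[3]=0
i=4: i≥r, start 0; Z[4]=0
i=5: i≥r, start 0; Z[5]=3 scan→box=[5,8)
i=6: min(r-i=2, Z[1]=0)=0; Z[6]=0
i=7: min(r-i=1, Z[2]=2)=1; Z[7]=1
i=8: i≥r, start 0; Z[8]=1 scan→box=[8,9)
i=9: i≥r, start 0; Z[9]=0
i=10: i≥r, start 0; Z[10]=0
i=11: i≥r, start 0; Z[11]=0
i=12: i≥r, start 0; Z[12]=0
i=13: i≥r, start 0; Z[13]=0
i=14: i≥r, start 0; Z[14]=0
i=15: i≥r, start 0; Z[15]=3 scan→box=[15,18)
i=16: min(r-i=2, Z[1]=0)=0; Z[16]=0
i=17: min(r-i=1, Z[2]=2)=1; Z[17]=1
i=18: i≥r, start 0; Z[18]=0
i=19: i≥r, start 0; Z[19]=1 scan→box=[19,20)
i=20: i≥r, start 0; Z[20]=3 scan→box=[20,23)
i=21: min(r-i=2, Z[1]=0)=0; Z[21]=0
i=22: min(r-i=1, Z[2]=2)=1; Z[22]=1
i=23: i≥r, start 0; Z[23]=1 scan→box=[23,24)
i=24: i≥r, start 0; Z[24]=1 scan→box=[24,25)
i=25: i≥r, start 0; Z[25]=0
i=26: i≥r, start 0; Z[26]=0
i=27: i≥r, start 0; Z[27]=0
i=28: i≥r, start 0; Z[28]=1 scan→box=[28,29)
i=29: i≥r, start 0; Z[29]=2 scan→box=[29,31)
i=30: min(r-i=1, Z[1]=0)=0; Z[30]=0
i=31: i≥r, start 0; Z[31]=0
i=32: i≥r, start 0; Z[32]=0
i=33: i≥r, start 0; Z[33]=0
i=34: i≥r, start 0; Z[34]=2 scan→box=[34,36)
i=35: min(r-i=1, Z[1]=0)=0; Z[35]=0
i=36: i≥r, start 0; Z[36]=0
i=37: i≥r, start 0; Z[37]=0
i=38: i≥r, start 0; Z[38]=0
i=39: i≥r, start 0; Z[39]=0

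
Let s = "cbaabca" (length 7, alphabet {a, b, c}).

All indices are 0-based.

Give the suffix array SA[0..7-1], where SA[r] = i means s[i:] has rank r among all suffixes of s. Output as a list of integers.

rank→(start, suffix):
  0 → (6, 'a')
  1 → (2, 'aabca')
  2 → (3, 'abca')
  3 → (1, 'baabca')
  4 → (4, 'bca')
  5 → (5, 'ca')
  6 → (0, 'cbaabca')

[6, 2, 3, 1, 4, 5, 0]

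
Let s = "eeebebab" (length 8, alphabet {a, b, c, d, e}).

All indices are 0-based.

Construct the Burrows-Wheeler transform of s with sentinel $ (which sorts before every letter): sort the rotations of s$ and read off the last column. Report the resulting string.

bbaeebee$

rank  rotation   last
    0  $eeebebab  b
    1  ab$eeebeb  b
    2  b$eeebeba  a
    3  bab$eeebe  e
    4  bebab$eee  e
    5  ebab$eeeb  b
    6  ebebab$ee  e
    7  eebebab$e  e
    8  eeebebab$  $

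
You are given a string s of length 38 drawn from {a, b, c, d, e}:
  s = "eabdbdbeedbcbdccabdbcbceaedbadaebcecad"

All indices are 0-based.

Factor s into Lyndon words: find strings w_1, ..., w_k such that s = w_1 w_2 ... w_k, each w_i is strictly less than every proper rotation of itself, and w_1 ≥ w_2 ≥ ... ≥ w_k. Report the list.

["e", "abdbdbeedbcbdcc", "abdbcbceaedbadaebcecad"]

emit factor 1: 'e' (i=0, period=1)
emit factor 2: 'abdbdbeedbcbdcc' (i=1, period=15)
emit factor 3: 'abdbcbceaedbadaebcecad' (i=16, period=22)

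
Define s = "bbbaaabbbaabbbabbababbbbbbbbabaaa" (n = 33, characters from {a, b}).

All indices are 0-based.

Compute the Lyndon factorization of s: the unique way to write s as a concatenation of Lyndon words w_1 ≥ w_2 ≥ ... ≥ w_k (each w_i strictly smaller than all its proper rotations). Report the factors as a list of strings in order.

["b", "b", "b", "aaabbbaabbbabbababbbbbbbbab", "a", "a", "a"]

emit factor 1: 'b' (i=0, period=1)
emit factor 2: 'b' (i=1, period=1)
emit factor 3: 'b' (i=2, period=1)
emit factor 4: 'aaabbbaabbbabbababbbbbbbbab' (i=3, period=27)
emit factor 5: 'a' (i=30, period=1)
emit factor 6: 'a' (i=31, period=1)
emit factor 7: 'a' (i=32, period=1)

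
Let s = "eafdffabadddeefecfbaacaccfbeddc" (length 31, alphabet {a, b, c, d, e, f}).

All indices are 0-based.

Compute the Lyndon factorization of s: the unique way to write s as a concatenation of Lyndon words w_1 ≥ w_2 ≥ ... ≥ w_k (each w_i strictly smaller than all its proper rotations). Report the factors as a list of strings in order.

emit factor 1: 'e' (i=0, period=1)
emit factor 2: 'afdff' (i=1, period=5)
emit factor 3: 'abadddeefecfb' (i=6, period=13)
emit factor 4: 'aacaccfbeddc' (i=19, period=12)

["e", "afdff", "abadddeefecfb", "aacaccfbeddc"]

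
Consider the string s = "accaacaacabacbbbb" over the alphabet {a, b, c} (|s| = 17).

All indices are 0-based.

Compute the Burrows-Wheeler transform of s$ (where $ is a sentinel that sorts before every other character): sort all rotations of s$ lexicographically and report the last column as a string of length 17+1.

bcccaab$babbccaaaa

rank  rotation            last
    0  $accaacaacabacbbbb  b
    1  aacaacabacbbbb$acc  c
    2  aacabacbbbb$accaac  c
    3  abacbbbb$accaacaac  c
    4  acaacabacbbbb$acca  a
    5  acabacbbbb$accaaca  a
    6  acbbbb$accaacaacab  b
    7  accaacaacabacbbbb$  $
    8  b$accaacaacabacbbb  b
    9  bacbbbb$accaacaaca  a
   10  bb$accaacaacabacbb  b
   11  bbb$accaacaacabacb  b
   12  bbbb$accaacaacabac  c
   13  caacaacabacbbbb$ac  c
   14  caacabacbbbb$accaa  a
   15  cabacbbbb$accaacaa  a
   16  cbbbb$accaacaacaba  a
   17  ccaacaacabacbbbb$a  a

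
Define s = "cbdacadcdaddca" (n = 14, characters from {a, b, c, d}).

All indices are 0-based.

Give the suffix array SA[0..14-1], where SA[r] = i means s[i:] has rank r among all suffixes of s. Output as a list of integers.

rank | idx | suffix
   0 |  13 | a
   1 |   3 | acadcdaddca
   2 |   5 | adcdaddca
   3 |   9 | addca
   4 |   1 | bdacadcdaddca
   5 |  12 | ca
   6 |   4 | cadcdaddca
   7 |   0 | cbdacadcdaddca
   8 |   7 | cdaddca
   9 |   2 | dacadcdaddca
  10 |   8 | daddca
  11 |  11 | dca
  12 |   6 | dcdaddca
  13 |  10 | ddca

[13, 3, 5, 9, 1, 12, 4, 0, 7, 2, 8, 11, 6, 10]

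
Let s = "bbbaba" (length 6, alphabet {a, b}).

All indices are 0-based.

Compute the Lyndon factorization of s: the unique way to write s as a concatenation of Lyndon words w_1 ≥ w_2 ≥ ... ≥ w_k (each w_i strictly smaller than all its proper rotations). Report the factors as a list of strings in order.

emit factor 1: 'b' (i=0, period=1)
emit factor 2: 'b' (i=1, period=1)
emit factor 3: 'b' (i=2, period=1)
emit factor 4: 'ab' (i=3, period=2)
emit factor 5: 'a' (i=5, period=1)

["b", "b", "b", "ab", "a"]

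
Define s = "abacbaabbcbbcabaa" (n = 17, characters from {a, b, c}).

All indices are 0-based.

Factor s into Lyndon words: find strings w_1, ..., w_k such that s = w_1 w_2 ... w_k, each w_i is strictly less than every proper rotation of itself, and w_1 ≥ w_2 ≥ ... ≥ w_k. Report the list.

["abacb", "aabbcbbcab", "a", "a"]

emit factor 1: 'abacb' (i=0, period=5)
emit factor 2: 'aabbcbbcab' (i=5, period=10)
emit factor 3: 'a' (i=15, period=1)
emit factor 4: 'a' (i=16, period=1)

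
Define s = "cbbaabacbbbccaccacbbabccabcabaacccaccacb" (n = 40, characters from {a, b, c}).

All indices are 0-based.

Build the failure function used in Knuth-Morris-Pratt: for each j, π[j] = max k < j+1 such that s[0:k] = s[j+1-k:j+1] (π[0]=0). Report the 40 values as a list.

[0, 0, 0, 0, 0, 0, 0, 1, 2, 3, 0, 1, 1, 0, 1, 1, 0, 1, 2, 3, 4, 0, 1, 1, 0, 0, 1, 0, 0, 0, 0, 1, 1, 1, 0, 1, 1, 0, 1, 2]

π[0] = 0
j=1 s[j]='b': π[1]=0 (border '')
j=2 s[j]='b': π[2]=0 (border '')
j=3 s[j]='a': π[3]=0 (border '')
j=4 s[j]='a': π[4]=0 (border '')
j=5 s[j]='b': π[5]=0 (border '')
j=6 s[j]='a': π[6]=0 (border '')
j=7 s[j]='c': π[7]=1 (border 'c')
j=8 s[j]='b': π[8]=2 (border 'cb')
j=9 s[j]='b': π[9]=3 (border 'cbb')
j=10 s[j]='b': k: 3→0; π[10]=0 (border '')
j=11 s[j]='c': π[11]=1 (border 'c')
j=12 s[j]='c': k: 1→0; π[12]=1 (border 'c')
j=13 s[j]='a': k: 1→0; π[13]=0 (border '')
j=14 s[j]='c': π[14]=1 (border 'c')
j=15 s[j]='c': k: 1→0; π[15]=1 (border 'c')
j=16 s[j]='a': k: 1→0; π[16]=0 (border '')
j=17 s[j]='c': π[17]=1 (border 'c')
j=18 s[j]='b': π[18]=2 (border 'cb')
j=19 s[j]='b': π[19]=3 (border 'cbb')
j=20 s[j]='a': π[20]=4 (border 'cbba')
j=21 s[j]='b': k: 4→0; π[21]=0 (border '')
j=22 s[j]='c': π[22]=1 (border 'c')
j=23 s[j]='c': k: 1→0; π[23]=1 (border 'c')
j=24 s[j]='a': k: 1→0; π[24]=0 (border '')
j=25 s[j]='b': π[25]=0 (border '')
j=26 s[j]='c': π[26]=1 (border 'c')
j=27 s[j]='a': k: 1→0; π[27]=0 (border '')
j=28 s[j]='b': π[28]=0 (border '')
j=29 s[j]='a': π[29]=0 (border '')
j=30 s[j]='a': π[30]=0 (border '')
j=31 s[j]='c': π[31]=1 (border 'c')
j=32 s[j]='c': k: 1→0; π[32]=1 (border 'c')
j=33 s[j]='c': k: 1→0; π[33]=1 (border 'c')
j=34 s[j]='a': k: 1→0; π[34]=0 (border '')
j=35 s[j]='c': π[35]=1 (border 'c')
j=36 s[j]='c': k: 1→0; π[36]=1 (border 'c')
j=37 s[j]='a': k: 1→0; π[37]=0 (border '')
j=38 s[j]='c': π[38]=1 (border 'c')
j=39 s[j]='b': π[39]=2 (border 'cb')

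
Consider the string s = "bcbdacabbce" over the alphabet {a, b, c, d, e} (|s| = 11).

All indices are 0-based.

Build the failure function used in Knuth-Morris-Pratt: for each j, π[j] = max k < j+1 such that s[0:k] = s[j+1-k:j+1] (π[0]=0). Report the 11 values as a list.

[0, 0, 1, 0, 0, 0, 0, 1, 1, 2, 0]

π[0] = 0
j=1 s[j]='c': π[1]=0 (border '')
j=2 s[j]='b': π[2]=1 (border 'b')
j=3 s[j]='d': k: 1→0; π[3]=0 (border '')
j=4 s[j]='a': π[4]=0 (border '')
j=5 s[j]='c': π[5]=0 (border '')
j=6 s[j]='a': π[6]=0 (border '')
j=7 s[j]='b': π[7]=1 (border 'b')
j=8 s[j]='b': k: 1→0; π[8]=1 (border 'b')
j=9 s[j]='c': π[9]=2 (border 'bc')
j=10 s[j]='e': k: 2→0; π[10]=0 (border '')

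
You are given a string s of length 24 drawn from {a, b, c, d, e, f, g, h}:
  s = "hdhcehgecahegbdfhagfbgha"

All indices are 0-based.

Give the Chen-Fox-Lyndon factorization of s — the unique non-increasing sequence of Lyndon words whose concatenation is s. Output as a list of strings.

emit factor 1: 'h' (i=0, period=1)
emit factor 2: 'dh' (i=1, period=2)
emit factor 3: 'cehge' (i=3, period=5)
emit factor 4: 'c' (i=8, period=1)
emit factor 5: 'ahegbdfh' (i=9, period=8)
emit factor 6: 'agfbgh' (i=17, period=6)
emit factor 7: 'a' (i=23, period=1)

["h", "dh", "cehge", "c", "ahegbdfh", "agfbgh", "a"]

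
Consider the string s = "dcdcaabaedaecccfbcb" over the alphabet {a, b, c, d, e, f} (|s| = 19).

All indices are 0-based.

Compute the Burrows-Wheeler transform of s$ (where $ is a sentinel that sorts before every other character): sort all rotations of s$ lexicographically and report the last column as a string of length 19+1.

bcadbcafdbecdcec$aac

rank  rotation              last
    0  $dcdcaabaedaecccfbcb  b
    1  aabaedaecccfbcb$dcdc  c
    2  abaedaecccfbcb$dcdca  a
    3  aecccfbcb$dcdcaabaed  d
    4  aedaecccfbcb$dcdcaab  b
    5  b$dcdcaabaedaecccfbc  c
    6  baedaecccfbcb$dcdcaa  a
    7  bcb$dcdcaabaedaecccf  f
    8  caabaedaecccfbcb$dcd  d
    9  cb$dcdcaabaedaecccfb  b
   10  cccfbcb$dcdcaabaedae  e
   11  ccfbcb$dcdcaabaedaec  c
   12  cdcaabaedaecccfbcb$d  d
   13  cfbcb$dcdcaabaedaecc  c
   14  daecccfbcb$dcdcaabae  e
   15  dcaabaedaecccfbcb$dc  c
   16  dcdcaabaedaecccfbcb$  $
   17  ecccfbcb$dcdcaabaeda  a
   18  edaecccfbcb$dcdcaaba  a
   19  fbcb$dcdcaabaedaeccc  c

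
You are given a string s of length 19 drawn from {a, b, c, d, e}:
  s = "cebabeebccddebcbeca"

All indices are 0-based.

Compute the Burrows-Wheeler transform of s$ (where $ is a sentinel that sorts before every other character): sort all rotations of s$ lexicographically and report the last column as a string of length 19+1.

rank  rotation              last
    0  $cebabeebccddebcbeca  a
    1  a$cebabeebccddebcbec  c
    2  abeebccddebcbeca$ceb  b
    3  babeebccddebcbeca$ce  e
    4  bcbeca$cebabeebccdde  e
    5  bccddebcbeca$cebabee  e
    6  beca$cebabeebccddebc  c
    7  beebccddebcbeca$ceba  a
    8  ca$cebabeebccddebcbe  e
    9  cbeca$cebabeebccddeb  b
   10  ccddebcbeca$cebabeeb  b
   11  cddebcbeca$cebabeebc  c
   12  cebabeebccddebcbeca$  $
   13  ddebcbeca$cebabeebcc  c
   14  debcbeca$cebabeebccd  d
   15  ebabeebccddebcbeca$c  c
   16  ebcbeca$cebabeebccdd  d
   17  ebccddebcbeca$cebabe  e
   18  eca$cebabeebccddebcb  b
   19  eebccddebcbeca$cebab  b

acbeeecaebbc$cdcdebb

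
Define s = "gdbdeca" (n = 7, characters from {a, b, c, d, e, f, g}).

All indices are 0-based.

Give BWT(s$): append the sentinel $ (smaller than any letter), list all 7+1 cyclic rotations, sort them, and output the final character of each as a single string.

rank  rotation  last
    0  $gdbdeca  a
    1  a$gdbdec  c
    2  bdeca$gd  d
    3  ca$gdbde  e
    4  dbdeca$g  g
    5  deca$gdb  b
    6  eca$gdbd  d
    7  gdbdeca$  $

acdegbd$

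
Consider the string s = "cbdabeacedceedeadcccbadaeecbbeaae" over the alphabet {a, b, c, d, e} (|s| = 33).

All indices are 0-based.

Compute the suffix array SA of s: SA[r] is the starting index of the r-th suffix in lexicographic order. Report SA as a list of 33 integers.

sorted suffixes:
  #0 SA[0]=30  'aae'
  #1 SA[1]=3  'abeacedceedeadcccbadaeecbbeaae'
  #2 SA[2]=6  'acedceedeadcccbadaeecbbeaae'
  #3 SA[3]=21  'adaeecbbeaae'
  #4 SA[4]=15  'adcccbadaeecbbeaae'
  #5 SA[5]=31  'ae'
  #6 SA[6]=23  'aeecbbeaae'
  #7 SA[7]=20  'badaeecbbeaae'
  #8 SA[8]=27  'bbeaae'
  #9 SA[9]=1  'bdabeacedceedeadcccbadaeecbbeaae'
  #10 SA[10]=28  'beaae'
  #11 SA[11]=4  'beacedceedeadcccbadaeecbbeaae'
  #12 SA[12]=19  'cbadaeecbbeaae'
  #13 SA[13]=26  'cbbeaae'
  #14 SA[14]=0  'cbdabeacedceedeadcccbadaeecbbeaae'
  #15 SA[15]=18  'ccbadaeecbbeaae'
  #16 SA[16]=17  'cccbadaeecbbeaae'
  #17 SA[17]=7  'cedceedeadcccbadaeecbbeaae'
  #18 SA[18]=10  'ceedeadcccbadaeecbbeaae'
  #19 SA[19]=2  'dabeacedceedeadcccbadaeecbbeaae'
  #20 SA[20]=22  'daeecbbeaae'
  #21 SA[21]=16  'dcccbadaeecbbeaae'
  #22 SA[22]=9  'dceedeadcccbadaeecbbeaae'
  #23 SA[23]=13  'deadcccbadaeecbbeaae'
  #24 SA[24]=32  'e'
  #25 SA[25]=29  'eaae'
  #26 SA[26]=5  'eacedceedeadcccbadaeecbbeaae'
  #27 SA[27]=14  'eadcccbadaeecbbeaae'
  #28 SA[28]=25  'ecbbeaae'
  #29 SA[29]=8  'edceedeadcccbadaeecbbeaae'
  #30 SA[30]=12  'edeadcccbadaeecbbeaae'
  #31 SA[31]=24  'eecbbeaae'
  #32 SA[32]=11  'eedeadcccbadaeecbbeaae'

[30, 3, 6, 21, 15, 31, 23, 20, 27, 1, 28, 4, 19, 26, 0, 18, 17, 7, 10, 2, 22, 16, 9, 13, 32, 29, 5, 14, 25, 8, 12, 24, 11]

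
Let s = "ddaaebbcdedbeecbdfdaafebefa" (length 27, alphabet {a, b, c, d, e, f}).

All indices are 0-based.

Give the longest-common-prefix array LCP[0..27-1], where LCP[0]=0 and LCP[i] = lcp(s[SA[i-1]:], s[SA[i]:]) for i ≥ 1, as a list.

[0, 1, 2, 1, 1, 0, 1, 1, 1, 2, 0, 1, 0, 3, 1, 1, 1, 1, 0, 2, 1, 1, 1, 1, 0, 1, 1]

sorted suffixes:
  #0 SA[0]=26  'a'
  #1 SA[1]=2  'aaebbcdedbeecbdfdaafebefa'
  #2 SA[2]=19  'aafebefa'
  #3 SA[3]=3  'aebbcdedbeecbdfdaafebefa'
  #4 SA[4]=20  'afebefa'
  #5 SA[5]=5  'bbcdedbeecbdfdaafebefa'
  #6 SA[6]=6  'bcdedbeecbdfdaafebefa'
  #7 SA[7]=15  'bdfdaafebefa'
  #8 SA[8]=11  'beecbdfdaafebefa'
  #9 SA[9]=23  'befa'
  #10 SA[10]=14  'cbdfdaafebefa'
  #11 SA[11]=7  'cdedbeecbdfdaafebefa'
  #12 SA[12]=1  'daaebbcdedbeecbdfdaafebefa'
  #13 SA[13]=18  'daafebefa'
  #14 SA[14]=10  'dbeecbdfdaafebefa'
  #15 SA[15]=0  'ddaaebbcdedbeecbdfdaafebefa'
  #16 SA[16]=8  'dedbeecbdfdaafebefa'
  #17 SA[17]=16  'dfdaafebefa'
  #18 SA[18]=4  'ebbcdedbeecbdfdaafebefa'
  #19 SA[19]=22  'ebefa'
  #20 SA[20]=13  'ecbdfdaafebefa'
  #21 SA[21]=9  'edbeecbdfdaafebefa'
  #22 SA[22]=12  'eecbdfdaafebefa'
  #23 SA[23]=24  'efa'
  #24 SA[24]=25  'fa'
  #25 SA[25]=17  'fdaafebefa'
  #26 SA[26]=21  'febefa'

SA = [26, 2, 19, 3, 20, 5, 6, 15, 11, 23, 14, 7, 1, 18, 10, 0, 8, 16, 4, 22, 13, 9, 12, 24, 25, 17, 21]
rank  pair      lcp
   1  s[26:],s[2:]  1  'a'
   2  s[2:],s[19:]  2  'aa'
   3  s[19:],s[3:]  1  'a'
   4  s[3:],s[20:]  1  'a'
   5  s[20:],s[5:]  0  ''
   6  s[5:],s[6:]  1  'b'
   7  s[6:],s[15:]  1  'b'
   8  s[15:],s[11:]  1  'b'
   9  s[11:],s[23:]  2  'be'
  10  s[23:],s[14:]  0  ''
  11  s[14:],s[7:]  1  'c'
  12  s[7:],s[1:]  0  ''
  13  s[1:],s[18:]  3  'daa'
  14  s[18:],s[10:]  1  'd'
  15  s[10:],s[0:]  1  'd'
  16  s[0:],s[8:]  1  'd'
  17  s[8:],s[16:]  1  'd'
  18  s[16:],s[4:]  0  ''
  19  s[4:],s[22:]  2  'eb'
  20  s[22:],s[13:]  1  'e'
  21  s[13:],s[9:]  1  'e'
  22  s[9:],s[12:]  1  'e'
  23  s[12:],s[24:]  1  'e'
  24  s[24:],s[25:]  0  ''
  25  s[25:],s[17:]  1  'f'
  26  s[17:],s[21:]  1  'f'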